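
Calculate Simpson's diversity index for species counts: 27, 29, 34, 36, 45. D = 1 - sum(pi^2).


Total N = 27 + 29 + 34 + 36 + 45 = 171
Per-species terms:
  p = 27/171 = 0.157895; p^2 = 0.157895^2 = 0.024931
  p = 29/171 = 0.169591; p^2 = 0.169591^2 = 0.028761
  p = 34/171 = 0.198830; p^2 = 0.198830^2 = 0.039533
  p = 36/171 = 0.210526; p^2 = 0.210526^2 = 0.044321
  p = 45/171 = 0.263158; p^2 = 0.263158^2 = 0.069252
sum(p^2) = 0.024931 + 0.028761 + 0.039533 + 0.044321 + 0.069252 = 0.206798
D = 1 - 0.206798 = 0.793202 ≈ 0.7932

0.7932


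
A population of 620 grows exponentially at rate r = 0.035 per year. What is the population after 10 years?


r*t = 0.035 * 10 = 0.35
exp(0.35) = 1.41907
N = 620 * 1.41907 = 879.823 ≈ 880

880


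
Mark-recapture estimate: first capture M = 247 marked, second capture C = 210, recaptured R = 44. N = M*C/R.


N = M * C / R = 247 * 210 / 44 = 51870 / 44 = 1178.86 ≈ 1179

1179 individuals


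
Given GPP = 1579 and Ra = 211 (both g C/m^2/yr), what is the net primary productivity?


NPP = GPP - Ra = 1579 - 211 = 1368 g C/m^2/yr

1368 g C/m^2/yr


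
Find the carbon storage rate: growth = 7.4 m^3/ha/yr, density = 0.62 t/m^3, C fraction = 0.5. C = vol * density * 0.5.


C = 7.4 * 0.62 * 0.5 = 2.294 ≈ 2.29 t C/ha/yr

2.29 t C/ha/yr


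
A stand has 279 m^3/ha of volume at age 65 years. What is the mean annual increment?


MAI = 279 / 65 = 4.2923 ≈ 4.29 m^3/ha/yr

4.29 m^3/ha/yr


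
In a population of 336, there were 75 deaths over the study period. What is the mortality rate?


Mortality rate = 75 / 336 = 0.223214 ≈ 0.2232

0.2232


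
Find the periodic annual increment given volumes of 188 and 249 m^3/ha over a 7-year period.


PAI = (V2 - V1) / period = (249 - 188) / 7 = 61 / 7 = 8.7143 ≈ 8.71 m^3/ha/yr

8.71 m^3/ha/yr


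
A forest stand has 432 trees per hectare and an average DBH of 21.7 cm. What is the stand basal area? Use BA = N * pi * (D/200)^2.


(D/200)^2 = (21.7/200)^2 = 0.1085^2 = 0.01177225
Individual BA = 3.141593 * 0.01177225 = 0.0369836 m^2
Stand BA = 432 * 0.0369836 = 15.9769 ≈ 15.98 m^2/ha

15.98 m^2/ha


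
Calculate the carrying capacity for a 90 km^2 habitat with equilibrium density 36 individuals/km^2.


K = 36 * 90 = 3240 individuals

3240 individuals


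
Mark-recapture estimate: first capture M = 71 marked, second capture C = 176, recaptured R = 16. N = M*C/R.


N = M * C / R = 71 * 176 / 16 = 12496 / 16 = 781

781 individuals


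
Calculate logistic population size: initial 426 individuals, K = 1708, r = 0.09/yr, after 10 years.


(K - N0)/N0 = (1708 - 426)/426 = 1282/426 = 3.00939
r*t = 0.09 * 10 = 0.9; exp(-0.9) = 0.406570
3.00939 * 0.406570 = 1.22353
1 + 1.22353 = 2.22353
N = 1708 / 2.22353 = 768.148 ≈ 768

768


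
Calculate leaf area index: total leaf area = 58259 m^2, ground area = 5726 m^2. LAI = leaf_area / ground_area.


LAI = 58259 / 5726 = 10.1745 ≈ 10.17

10.17


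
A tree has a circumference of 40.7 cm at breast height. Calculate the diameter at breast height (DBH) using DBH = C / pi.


DBH = C / pi = 40.7 / 3.141593 = 12.9552 ≈ 12.96 cm

12.96 cm


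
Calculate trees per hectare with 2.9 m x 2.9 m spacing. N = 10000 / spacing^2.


N = 10000 / 2.9^2 = 10000 / 8.41 = 1189.06 ≈ 1189 trees/ha

1189 trees/ha


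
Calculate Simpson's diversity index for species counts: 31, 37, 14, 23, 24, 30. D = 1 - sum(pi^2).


Total N = 31 + 37 + 14 + 23 + 24 + 30 = 159
Per-species terms:
  p = 31/159 = 0.194969; p^2 = 0.194969^2 = 0.038013
  p = 37/159 = 0.232704; p^2 = 0.232704^2 = 0.054151
  p = 14/159 = 0.088050; p^2 = 0.088050^2 = 0.007753
  p = 23/159 = 0.144654; p^2 = 0.144654^2 = 0.020925
  p = 24/159 = 0.150943; p^2 = 0.150943^2 = 0.022784
  p = 30/159 = 0.188679; p^2 = 0.188679^2 = 0.035600
sum(p^2) = 0.038013 + 0.054151 + 0.007753 + 0.020925 + 0.022784 + 0.035600 = 0.179226
D = 1 - 0.179226 = 0.820774 ≈ 0.8208

0.8208


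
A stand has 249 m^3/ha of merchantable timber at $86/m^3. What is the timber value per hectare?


Value = 249 * 86 = $21414/ha

$21414/ha


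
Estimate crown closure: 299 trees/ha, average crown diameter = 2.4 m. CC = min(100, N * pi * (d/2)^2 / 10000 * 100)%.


(d/2)^2 = (2.4/2)^2 = 1.2^2 = 1.44
Crown area = 3.141593 * 1.44 = 4.52389 m^2
N * area / 10000 * 100 = 299 * 4.52389 / 10000 * 100 = 13.5264
CC = min(100, 13.5264) = 13.5264 ≈ 13.5%

13.5%


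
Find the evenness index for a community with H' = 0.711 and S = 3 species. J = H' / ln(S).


ln(3) = 1.09861
J = H' / ln(S) = 0.711 / 1.09861 = 0.647181 ≈ 0.6472

0.6472


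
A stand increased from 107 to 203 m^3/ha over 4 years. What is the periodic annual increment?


PAI = (V2 - V1) / period = (203 - 107) / 4 = 96 / 4 = 24.00 m^3/ha/yr

24.00 m^3/ha/yr


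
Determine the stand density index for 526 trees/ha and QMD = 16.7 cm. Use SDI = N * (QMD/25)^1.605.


QMD/25 = 16.7/25 = 0.668
(0.668)^1.605 = exp(1.605 * ln(0.668)) = exp(1.605 * (-0.403467)) = exp(-0.647565) = 0.523319
SDI = 526 * 0.523319 = 275.266 ≈ 275

275


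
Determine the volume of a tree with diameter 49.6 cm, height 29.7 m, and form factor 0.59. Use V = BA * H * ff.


(D/200)^2 = (49.6/200)^2 = 0.248^2 = 0.061504
BA = 3.141593 * 0.061504 = 0.193221 m^2
V = 0.193221 * 29.7 * 0.59 = 3.38581 ≈ 3.386 m^3

3.386 m^3


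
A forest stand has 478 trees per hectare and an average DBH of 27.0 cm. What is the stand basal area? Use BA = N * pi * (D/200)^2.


(D/200)^2 = (27.0/200)^2 = 0.135^2 = 0.018225
Individual BA = 3.141593 * 0.018225 = 0.0572555 m^2
Stand BA = 478 * 0.0572555 = 27.3681 ≈ 27.37 m^2/ha

27.37 m^2/ha


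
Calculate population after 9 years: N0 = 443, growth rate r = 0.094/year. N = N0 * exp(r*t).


r*t = 0.094 * 9 = 0.846
exp(0.846) = 2.33031
N = 443 * 2.33031 = 1032.33 ≈ 1032

1032


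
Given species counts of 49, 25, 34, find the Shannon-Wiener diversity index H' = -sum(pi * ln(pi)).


Total N = 49 + 25 + 34 = 108
Per-species terms:
  p = 49/108 = 0.453704; ln(p) = -0.790310; p*ln(p) = 0.453704 * (-0.790310) = -0.358567
  p = 25/108 = 0.231481; ln(p) = -1.463257; p*ln(p) = 0.231481 * (-1.463257) = -0.338716
  p = 34/108 = 0.314815; ln(p) = -1.155770; p*ln(p) = 0.314815 * (-1.155770) = -0.363854
sum(p*ln(p)) = (-0.358567) + (-0.338716) + (-0.363854) = -1.061137
H' = -(-1.061137) = 1.061137 ≈ 1.0611

1.0611


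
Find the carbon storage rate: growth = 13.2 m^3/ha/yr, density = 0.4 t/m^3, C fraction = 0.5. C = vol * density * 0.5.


C = 13.2 * 0.4 * 0.5 = 2.64 t C/ha/yr

2.64 t C/ha/yr


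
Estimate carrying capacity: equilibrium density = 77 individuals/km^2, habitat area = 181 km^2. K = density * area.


K = 77 * 181 = 13937 individuals

13937 individuals


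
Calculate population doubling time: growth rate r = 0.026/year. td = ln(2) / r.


td = ln(2) / 0.026 = 0.693147 / 0.026 = 26.6595 ≈ 26.7 years

26.7 years


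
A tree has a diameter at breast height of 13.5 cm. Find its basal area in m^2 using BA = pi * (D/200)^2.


D/200 = 13.5/200 = 0.0675 m
(D/200)^2 = 0.0675^2 = 0.00455625
BA = 3.141593 * 0.00455625 = 0.0143139 ≈ 0.0143 m^2

0.0143 m^2


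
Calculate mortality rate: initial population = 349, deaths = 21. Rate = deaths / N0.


Mortality rate = 21 / 349 = 0.060172 ≈ 0.0602

0.0602


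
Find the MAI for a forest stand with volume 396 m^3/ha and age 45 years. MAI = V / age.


MAI = 396 / 45 = 8.80 m^3/ha/yr

8.80 m^3/ha/yr


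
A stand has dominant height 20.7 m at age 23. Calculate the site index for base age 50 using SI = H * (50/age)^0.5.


50/23 = 2.17391
(2.17391)^0.5 = 1.47442
SI = 20.7 * 1.47442 = 30.5205 ≈ 30.5 m

30.5 m


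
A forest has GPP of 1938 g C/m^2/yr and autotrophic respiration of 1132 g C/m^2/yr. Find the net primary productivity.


NPP = GPP - Ra = 1938 - 1132 = 806 g C/m^2/yr

806 g C/m^2/yr


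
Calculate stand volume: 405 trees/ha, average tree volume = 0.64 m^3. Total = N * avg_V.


V_stand = 405 * 0.64 = 259.2 m^3/ha

259.2 m^3/ha


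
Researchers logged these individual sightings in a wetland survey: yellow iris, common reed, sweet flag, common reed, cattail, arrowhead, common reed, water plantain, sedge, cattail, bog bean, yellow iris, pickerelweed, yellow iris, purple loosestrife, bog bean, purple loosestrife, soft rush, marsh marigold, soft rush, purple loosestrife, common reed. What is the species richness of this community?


Total individuals logged = 22
Distinct species (count of individuals): yellow iris (3), common reed (4), sweet flag (1), cattail (2), arrowhead (1), water plantain (1), sedge (1), bog bean (2), pickerelweed (1), purple loosestrife (3), soft rush (2), marsh marigold (1)
Species richness = number of distinct species = 12

12


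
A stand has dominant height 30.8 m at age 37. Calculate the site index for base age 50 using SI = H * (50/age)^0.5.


50/37 = 1.35135
(1.35135)^0.5 = 1.16248
SI = 30.8 * 1.16248 = 35.8044 ≈ 35.8 m

35.8 m


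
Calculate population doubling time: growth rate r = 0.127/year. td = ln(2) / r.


td = ln(2) / 0.127 = 0.693147 / 0.127 = 5.45785 ≈ 5.5 years

5.5 years


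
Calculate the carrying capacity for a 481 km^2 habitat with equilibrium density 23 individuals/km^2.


K = 23 * 481 = 11063 individuals

11063 individuals


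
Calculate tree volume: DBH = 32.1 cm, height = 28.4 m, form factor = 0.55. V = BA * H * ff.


(D/200)^2 = (32.1/200)^2 = 0.1605^2 = 0.02576025
BA = 3.141593 * 0.02576025 = 0.0809282 m^2
V = 0.0809282 * 28.4 * 0.55 = 1.26410 ≈ 1.264 m^3

1.264 m^3


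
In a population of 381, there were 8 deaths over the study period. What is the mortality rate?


Mortality rate = 8 / 381 = 0.020997 ≈ 0.0210

0.0210


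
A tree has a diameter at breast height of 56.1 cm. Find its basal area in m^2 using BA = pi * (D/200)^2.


D/200 = 56.1/200 = 0.2805 m
(D/200)^2 = 0.2805^2 = 0.07868025
BA = 3.141593 * 0.07868025 = 0.247181 ≈ 0.2472 m^2

0.2472 m^2


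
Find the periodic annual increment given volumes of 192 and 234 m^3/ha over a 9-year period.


PAI = (V2 - V1) / period = (234 - 192) / 9 = 42 / 9 = 4.6667 ≈ 4.67 m^3/ha/yr

4.67 m^3/ha/yr


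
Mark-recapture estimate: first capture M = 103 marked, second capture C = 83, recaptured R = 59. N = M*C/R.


N = M * C / R = 103 * 83 / 59 = 8549 / 59 = 144.90 ≈ 145

145 individuals


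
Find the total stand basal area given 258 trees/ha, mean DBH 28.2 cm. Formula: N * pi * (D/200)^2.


(D/200)^2 = (28.2/200)^2 = 0.141^2 = 0.019881
Individual BA = 3.141593 * 0.019881 = 0.0624580 m^2
Stand BA = 258 * 0.0624580 = 16.1142 ≈ 16.11 m^2/ha

16.11 m^2/ha


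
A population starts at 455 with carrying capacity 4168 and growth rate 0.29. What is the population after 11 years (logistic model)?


(K - N0)/N0 = (4168 - 455)/455 = 3713/455 = 8.16044
r*t = 0.29 * 11 = 3.19; exp(-3.19) = 0.0411719
8.16044 * 0.0411719 = 0.335981
1 + 0.335981 = 1.33598
N = 4168 / 1.33598 = 3119.81 ≈ 3120

3120


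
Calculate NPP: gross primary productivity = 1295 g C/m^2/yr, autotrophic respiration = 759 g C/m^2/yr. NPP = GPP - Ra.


NPP = GPP - Ra = 1295 - 759 = 536 g C/m^2/yr

536 g C/m^2/yr


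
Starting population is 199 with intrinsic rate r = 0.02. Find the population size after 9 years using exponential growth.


r*t = 0.02 * 9 = 0.18
exp(0.18) = 1.19722
N = 199 * 1.19722 = 238.247 ≈ 238

238


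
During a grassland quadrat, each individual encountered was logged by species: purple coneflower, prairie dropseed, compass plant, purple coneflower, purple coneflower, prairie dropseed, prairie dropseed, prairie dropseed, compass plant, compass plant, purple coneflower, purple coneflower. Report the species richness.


Total individuals logged = 12
Distinct species (count of individuals): purple coneflower (5), prairie dropseed (4), compass plant (3)
Species richness = number of distinct species = 3

3


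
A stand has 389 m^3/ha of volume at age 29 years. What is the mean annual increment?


MAI = 389 / 29 = 13.4138 ≈ 13.41 m^3/ha/yr

13.41 m^3/ha/yr


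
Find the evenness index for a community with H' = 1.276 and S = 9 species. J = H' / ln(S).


ln(9) = 2.19722
J = H' / ln(S) = 1.276 / 2.19722 = 0.580734 ≈ 0.5807

0.5807


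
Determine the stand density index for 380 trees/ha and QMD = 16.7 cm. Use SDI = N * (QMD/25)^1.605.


QMD/25 = 16.7/25 = 0.668
(0.668)^1.605 = exp(1.605 * ln(0.668)) = exp(1.605 * (-0.403467)) = exp(-0.647565) = 0.523319
SDI = 380 * 0.523319 = 198.861 ≈ 199

199


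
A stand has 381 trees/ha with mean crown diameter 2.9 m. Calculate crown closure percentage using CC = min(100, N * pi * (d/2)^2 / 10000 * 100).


(d/2)^2 = (2.9/2)^2 = 1.45^2 = 2.1025
Crown area = 3.141593 * 2.1025 = 6.60520 m^2
N * area / 10000 * 100 = 381 * 6.60520 / 10000 * 100 = 25.1658
CC = min(100, 25.1658) = 25.1658 ≈ 25.2%

25.2%


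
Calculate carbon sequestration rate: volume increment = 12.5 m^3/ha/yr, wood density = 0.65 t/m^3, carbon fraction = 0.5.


C = 12.5 * 0.65 * 0.5 = 4.0625 ≈ 4.06 t C/ha/yr

4.06 t C/ha/yr


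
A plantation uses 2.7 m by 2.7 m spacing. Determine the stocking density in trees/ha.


N = 10000 / 2.7^2 = 10000 / 7.29 = 1371.74 ≈ 1372 trees/ha

1372 trees/ha


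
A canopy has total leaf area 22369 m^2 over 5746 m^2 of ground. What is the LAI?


LAI = 22369 / 5746 = 3.8930 ≈ 3.89

3.89


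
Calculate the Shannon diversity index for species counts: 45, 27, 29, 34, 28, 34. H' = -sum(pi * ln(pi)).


Total N = 45 + 27 + 29 + 34 + 28 + 34 = 197
Per-species terms:
  p = 45/197 = 0.228426; ln(p) = -1.476543; p*ln(p) = 0.228426 * (-1.476543) = -0.337281
  p = 27/197 = 0.137056; ln(p) = -1.987366; p*ln(p) = 0.137056 * (-1.987366) = -0.272380
  p = 29/197 = 0.147208; ln(p) = -1.915909; p*ln(p) = 0.147208 * (-1.915909) = -0.282037
  p = 34/197 = 0.172589; ln(p) = -1.756842; p*ln(p) = 0.172589 * (-1.756842) = -0.303212
  p = 28/197 = 0.142132; ln(p) = -1.950999; p*ln(p) = 0.142132 * (-1.950999) = -0.277299
  p = 34/197 = 0.172589; ln(p) = -1.756842; p*ln(p) = 0.172589 * (-1.756842) = -0.303212
sum(p*ln(p)) = (-0.337281) + (-0.272380) + (-0.282037) + (-0.303212) + (-0.277299) + (-0.303212) = -1.775421
H' = -(-1.775421) = 1.775421 ≈ 1.7754

1.7754


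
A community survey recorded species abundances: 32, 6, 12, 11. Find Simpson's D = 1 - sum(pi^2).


Total N = 32 + 6 + 12 + 11 = 61
Per-species terms:
  p = 32/61 = 0.524590; p^2 = 0.524590^2 = 0.275195
  p = 6/61 = 0.098361; p^2 = 0.098361^2 = 0.009675
  p = 12/61 = 0.196721; p^2 = 0.196721^2 = 0.038699
  p = 11/61 = 0.180328; p^2 = 0.180328^2 = 0.032518
sum(p^2) = 0.275195 + 0.009675 + 0.038699 + 0.032518 = 0.356087
D = 1 - 0.356087 = 0.643913 ≈ 0.6439

0.6439


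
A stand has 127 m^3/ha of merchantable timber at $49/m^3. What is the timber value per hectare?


Value = 127 * 49 = $6223/ha

$6223/ha


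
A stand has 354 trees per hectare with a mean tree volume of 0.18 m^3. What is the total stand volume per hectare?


V_stand = 354 * 0.18 = 63.72 ≈ 63.7 m^3/ha

63.7 m^3/ha


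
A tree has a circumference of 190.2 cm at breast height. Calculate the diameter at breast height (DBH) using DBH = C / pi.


DBH = C / pi = 190.2 / 3.141593 = 60.5425 ≈ 60.54 cm

60.54 cm


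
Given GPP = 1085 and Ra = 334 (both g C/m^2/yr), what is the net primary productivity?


NPP = GPP - Ra = 1085 - 334 = 751 g C/m^2/yr

751 g C/m^2/yr


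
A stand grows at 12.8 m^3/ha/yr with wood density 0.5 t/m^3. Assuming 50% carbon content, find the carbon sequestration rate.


C = 12.8 * 0.5 * 0.5 = 3.20 t C/ha/yr

3.20 t C/ha/yr


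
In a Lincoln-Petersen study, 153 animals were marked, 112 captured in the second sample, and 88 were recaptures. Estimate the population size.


N = M * C / R = 153 * 112 / 88 = 17136 / 88 = 194.73 ≈ 195

195 individuals


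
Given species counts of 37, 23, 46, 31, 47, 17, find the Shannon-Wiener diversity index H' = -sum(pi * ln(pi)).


Total N = 37 + 23 + 46 + 31 + 47 + 17 = 201
Per-species terms:
  p = 37/201 = 0.184080; ln(p) = -1.692385; p*ln(p) = 0.184080 * (-1.692385) = -0.311534
  p = 23/201 = 0.114428; ln(p) = -2.167809; p*ln(p) = 0.114428 * (-2.167809) = -0.248058
  p = 46/201 = 0.228856; ln(p) = -1.474662; p*ln(p) = 0.228856 * (-1.474662) = -0.337485
  p = 31/201 = 0.154229; ln(p) = -1.869317; p*ln(p) = 0.154229 * (-1.869317) = -0.288303
  p = 47/201 = 0.233831; ln(p) = -1.453157; p*ln(p) = 0.233831 * (-1.453157) = -0.339793
  p = 17/201 = 0.084577; ln(p) = -2.470093; p*ln(p) = 0.084577 * (-2.470093) = -0.208913
sum(p*ln(p)) = (-0.311534) + (-0.248058) + (-0.337485) + (-0.288303) + (-0.339793) + (-0.208913) = -1.734086
H' = -(-1.734086) = 1.734086 ≈ 1.7341

1.7341


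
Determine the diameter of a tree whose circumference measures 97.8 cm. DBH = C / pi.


DBH = C / pi = 97.8 / 3.141593 = 31.1307 ≈ 31.13 cm

31.13 cm


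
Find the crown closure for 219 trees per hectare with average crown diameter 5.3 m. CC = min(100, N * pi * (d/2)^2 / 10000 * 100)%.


(d/2)^2 = (5.3/2)^2 = 2.65^2 = 7.0225
Crown area = 3.141593 * 7.0225 = 22.0618 m^2
N * area / 10000 * 100 = 219 * 22.0618 / 10000 * 100 = 48.3153
CC = min(100, 48.3153) = 48.3153 ≈ 48.3%

48.3%


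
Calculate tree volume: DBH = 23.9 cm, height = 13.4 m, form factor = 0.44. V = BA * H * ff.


(D/200)^2 = (23.9/200)^2 = 0.1195^2 = 0.01428025
BA = 3.141593 * 0.01428025 = 0.0448627 m^2
V = 0.0448627 * 13.4 * 0.44 = 0.264510 ≈ 0.265 m^3

0.265 m^3


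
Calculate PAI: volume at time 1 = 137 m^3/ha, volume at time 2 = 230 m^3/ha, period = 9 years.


PAI = (V2 - V1) / period = (230 - 137) / 9 = 93 / 9 = 10.3333 ≈ 10.33 m^3/ha/yr

10.33 m^3/ha/yr


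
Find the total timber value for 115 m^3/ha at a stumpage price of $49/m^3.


Value = 115 * 49 = $5635/ha

$5635/ha


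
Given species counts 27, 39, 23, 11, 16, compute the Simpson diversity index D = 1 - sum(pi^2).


Total N = 27 + 39 + 23 + 11 + 16 = 116
Per-species terms:
  p = 27/116 = 0.232759; p^2 = 0.232759^2 = 0.054177
  p = 39/116 = 0.336207; p^2 = 0.336207^2 = 0.113035
  p = 23/116 = 0.198276; p^2 = 0.198276^2 = 0.039313
  p = 11/116 = 0.094828; p^2 = 0.094828^2 = 0.008992
  p = 16/116 = 0.137931; p^2 = 0.137931^2 = 0.019025
sum(p^2) = 0.054177 + 0.113035 + 0.039313 + 0.008992 + 0.019025 = 0.234542
D = 1 - 0.234542 = 0.765458 ≈ 0.7655

0.7655


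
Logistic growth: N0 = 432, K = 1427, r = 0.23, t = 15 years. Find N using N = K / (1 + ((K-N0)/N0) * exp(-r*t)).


(K - N0)/N0 = (1427 - 432)/432 = 995/432 = 2.30324
r*t = 0.23 * 15 = 3.45; exp(-3.45) = 0.0317456
2.30324 * 0.0317456 = 0.0731177
1 + 0.0731177 = 1.07312
N = 1427 / 1.07312 = 1329.77 ≈ 1330

1330


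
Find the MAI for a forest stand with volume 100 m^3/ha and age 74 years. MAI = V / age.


MAI = 100 / 74 = 1.3514 ≈ 1.35 m^3/ha/yr

1.35 m^3/ha/yr


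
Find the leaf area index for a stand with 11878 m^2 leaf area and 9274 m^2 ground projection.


LAI = 11878 / 9274 = 1.2808 ≈ 1.28

1.28


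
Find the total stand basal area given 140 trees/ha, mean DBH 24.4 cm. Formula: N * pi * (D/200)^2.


(D/200)^2 = (24.4/200)^2 = 0.122^2 = 0.014884
Individual BA = 3.141593 * 0.014884 = 0.0467595 m^2
Stand BA = 140 * 0.0467595 = 6.54633 ≈ 6.55 m^2/ha

6.55 m^2/ha


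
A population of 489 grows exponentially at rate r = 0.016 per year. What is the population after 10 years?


r*t = 0.016 * 10 = 0.16
exp(0.16) = 1.17351
N = 489 * 1.17351 = 573.846 ≈ 574

574


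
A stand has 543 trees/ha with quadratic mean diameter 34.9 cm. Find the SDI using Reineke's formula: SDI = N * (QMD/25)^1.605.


QMD/25 = 34.9/25 = 1.396
(1.396)^1.605 = exp(1.605 * ln(1.396)) = exp(1.605 * 0.333611) = exp(0.535446) = 1.70821
SDI = 543 * 1.70821 = 927.558 ≈ 928

928


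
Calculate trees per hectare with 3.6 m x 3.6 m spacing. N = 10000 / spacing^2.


N = 10000 / 3.6^2 = 10000 / 12.96 = 771.605 ≈ 772 trees/ha

772 trees/ha


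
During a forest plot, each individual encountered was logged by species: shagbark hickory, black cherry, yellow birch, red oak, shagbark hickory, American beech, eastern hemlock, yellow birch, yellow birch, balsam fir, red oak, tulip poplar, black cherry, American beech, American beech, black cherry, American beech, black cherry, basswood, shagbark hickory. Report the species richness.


Total individuals logged = 20
Distinct species (count of individuals): shagbark hickory (3), black cherry (4), yellow birch (3), red oak (2), American beech (4), eastern hemlock (1), balsam fir (1), tulip poplar (1), basswood (1)
Species richness = number of distinct species = 9

9


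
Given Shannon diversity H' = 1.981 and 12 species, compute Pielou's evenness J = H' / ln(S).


ln(12) = 2.48491
J = H' / ln(S) = 1.981 / 2.48491 = 0.797212 ≈ 0.7972

0.7972


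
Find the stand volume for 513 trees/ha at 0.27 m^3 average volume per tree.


V_stand = 513 * 0.27 = 138.51 ≈ 138.5 m^3/ha

138.5 m^3/ha


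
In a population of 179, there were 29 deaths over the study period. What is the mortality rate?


Mortality rate = 29 / 179 = 0.162011 ≈ 0.1620

0.1620


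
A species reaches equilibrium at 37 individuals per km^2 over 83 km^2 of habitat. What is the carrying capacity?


K = 37 * 83 = 3071 individuals

3071 individuals


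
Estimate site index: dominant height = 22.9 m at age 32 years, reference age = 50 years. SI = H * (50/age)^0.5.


50/32 = 1.56250
(1.56250)^0.5 = 1.25000
SI = 22.9 * 1.25000 = 28.6250 ≈ 28.6 m

28.6 m


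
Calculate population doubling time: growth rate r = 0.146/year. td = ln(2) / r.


td = ln(2) / 0.146 = 0.693147 / 0.146 = 4.74758 ≈ 4.7 years

4.7 years


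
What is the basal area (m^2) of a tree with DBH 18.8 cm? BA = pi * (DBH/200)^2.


D/200 = 18.8/200 = 0.094 m
(D/200)^2 = 0.094^2 = 0.008836
BA = 3.141593 * 0.008836 = 0.0277591 ≈ 0.0278 m^2

0.0278 m^2


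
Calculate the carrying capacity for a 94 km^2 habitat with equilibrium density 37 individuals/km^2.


K = 37 * 94 = 3478 individuals

3478 individuals


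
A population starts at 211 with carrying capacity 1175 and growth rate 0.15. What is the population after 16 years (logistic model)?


(K - N0)/N0 = (1175 - 211)/211 = 964/211 = 4.56872
r*t = 0.15 * 16 = 2.4; exp(-2.4) = 0.0907180
4.56872 * 0.0907180 = 0.414465
1 + 0.414465 = 1.41447
N = 1175 / 1.41447 = 830.700 ≈ 831

831


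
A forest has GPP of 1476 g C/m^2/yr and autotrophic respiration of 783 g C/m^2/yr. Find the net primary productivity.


NPP = GPP - Ra = 1476 - 783 = 693 g C/m^2/yr

693 g C/m^2/yr


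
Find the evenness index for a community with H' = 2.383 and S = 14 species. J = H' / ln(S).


ln(14) = 2.63906
J = H' / ln(S) = 2.383 / 2.63906 = 0.902973 ≈ 0.9030

0.9030


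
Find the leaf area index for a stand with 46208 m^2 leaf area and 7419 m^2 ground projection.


LAI = 46208 / 7419 = 6.2283 ≈ 6.23

6.23


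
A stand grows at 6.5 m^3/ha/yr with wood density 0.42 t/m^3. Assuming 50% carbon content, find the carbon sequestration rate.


C = 6.5 * 0.42 * 0.5 = 1.365 ≈ 1.37 t C/ha/yr

1.37 t C/ha/yr


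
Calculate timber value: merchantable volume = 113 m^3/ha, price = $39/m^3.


Value = 113 * 39 = $4407/ha

$4407/ha


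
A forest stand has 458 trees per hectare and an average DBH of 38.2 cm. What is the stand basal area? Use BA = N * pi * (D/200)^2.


(D/200)^2 = (38.2/200)^2 = 0.191^2 = 0.036481
Individual BA = 3.141593 * 0.036481 = 0.114608 m^2
Stand BA = 458 * 0.114608 = 52.4905 ≈ 52.49 m^2/ha

52.49 m^2/ha


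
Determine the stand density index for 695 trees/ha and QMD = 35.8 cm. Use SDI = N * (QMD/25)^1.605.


QMD/25 = 35.8/25 = 1.432
(1.432)^1.605 = exp(1.605 * ln(1.432)) = exp(1.605 * 0.359072) = exp(0.576311) = 1.77946
SDI = 695 * 1.77946 = 1236.72 ≈ 1237

1237


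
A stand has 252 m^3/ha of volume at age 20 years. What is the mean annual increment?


MAI = 252 / 20 = 12.60 m^3/ha/yr

12.60 m^3/ha/yr


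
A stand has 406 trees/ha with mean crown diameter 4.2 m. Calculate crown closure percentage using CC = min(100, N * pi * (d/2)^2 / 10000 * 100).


(d/2)^2 = (4.2/2)^2 = 2.1^2 = 4.41
Crown area = 3.141593 * 4.41 = 13.8544 m^2
N * area / 10000 * 100 = 406 * 13.8544 / 10000 * 100 = 56.2489
CC = min(100, 56.2489) = 56.2489 ≈ 56.2%

56.2%


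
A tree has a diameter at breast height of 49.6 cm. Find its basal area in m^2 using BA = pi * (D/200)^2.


D/200 = 49.6/200 = 0.248 m
(D/200)^2 = 0.248^2 = 0.061504
BA = 3.141593 * 0.061504 = 0.193221 ≈ 0.1932 m^2

0.1932 m^2


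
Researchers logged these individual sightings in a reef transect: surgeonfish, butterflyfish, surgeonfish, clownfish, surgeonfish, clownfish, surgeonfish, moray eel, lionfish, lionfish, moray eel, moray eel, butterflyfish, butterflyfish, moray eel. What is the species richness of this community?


Total individuals logged = 15
Distinct species (count of individuals): surgeonfish (4), butterflyfish (3), clownfish (2), moray eel (4), lionfish (2)
Species richness = number of distinct species = 5

5


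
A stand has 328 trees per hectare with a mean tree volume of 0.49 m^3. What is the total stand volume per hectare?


V_stand = 328 * 0.49 = 160.72 ≈ 160.7 m^3/ha

160.7 m^3/ha


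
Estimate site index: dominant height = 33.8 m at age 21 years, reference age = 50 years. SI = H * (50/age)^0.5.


50/21 = 2.38095
(2.38095)^0.5 = 1.54303
SI = 33.8 * 1.54303 = 52.1544 ≈ 52.2 m

52.2 m


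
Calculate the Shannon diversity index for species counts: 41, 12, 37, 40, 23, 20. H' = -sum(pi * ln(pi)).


Total N = 41 + 12 + 37 + 40 + 23 + 20 = 173
Per-species terms:
  p = 41/173 = 0.236994; ln(p) = -1.439720; p*ln(p) = 0.236994 * (-1.439720) = -0.341205
  p = 12/173 = 0.069364; ln(p) = -2.668387; p*ln(p) = 0.069364 * (-2.668387) = -0.185090
  p = 37/173 = 0.213873; ln(p) = -1.542373; p*ln(p) = 0.213873 * (-1.542373) = -0.329872
  p = 40/173 = 0.231214; ln(p) = -1.464412; p*ln(p) = 0.231214 * (-1.464412) = -0.338593
  p = 23/173 = 0.132948; ln(p) = -2.017797; p*ln(p) = 0.132948 * (-2.017797) = -0.268262
  p = 20/173 = 0.115607; ln(p) = -2.157559; p*ln(p) = 0.115607 * (-2.157559) = -0.249429
sum(p*ln(p)) = (-0.341205) + (-0.185090) + (-0.329872) + (-0.338593) + (-0.268262) + (-0.249429) = -1.712451
H' = -(-1.712451) = 1.712451 ≈ 1.7125

1.7125


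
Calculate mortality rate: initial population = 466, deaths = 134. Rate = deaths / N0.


Mortality rate = 134 / 466 = 0.287554 ≈ 0.2876

0.2876


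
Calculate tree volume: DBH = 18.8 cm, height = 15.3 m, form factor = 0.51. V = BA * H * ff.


(D/200)^2 = (18.8/200)^2 = 0.094^2 = 0.008836
BA = 3.141593 * 0.008836 = 0.0277591 m^2
V = 0.0277591 * 15.3 * 0.51 = 0.216604 ≈ 0.217 m^3

0.217 m^3


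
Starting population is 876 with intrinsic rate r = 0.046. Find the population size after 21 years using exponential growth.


r*t = 0.046 * 21 = 0.966
exp(0.966) = 2.62741
N = 876 * 2.62741 = 2301.61 ≈ 2302

2302


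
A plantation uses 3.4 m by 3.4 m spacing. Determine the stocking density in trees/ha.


N = 10000 / 3.4^2 = 10000 / 11.56 = 865.052 ≈ 865 trees/ha

865 trees/ha


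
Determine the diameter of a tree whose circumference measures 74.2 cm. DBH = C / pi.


DBH = C / pi = 74.2 / 3.141593 = 23.6186 ≈ 23.62 cm

23.62 cm


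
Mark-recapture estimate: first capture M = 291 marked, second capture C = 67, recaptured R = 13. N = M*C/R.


N = M * C / R = 291 * 67 / 13 = 19497 / 13 = 1499.77 ≈ 1500

1500 individuals


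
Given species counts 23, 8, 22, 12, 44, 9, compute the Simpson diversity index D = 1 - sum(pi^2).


Total N = 23 + 8 + 22 + 12 + 44 + 9 = 118
Per-species terms:
  p = 23/118 = 0.194915; p^2 = 0.194915^2 = 0.037992
  p = 8/118 = 0.067797; p^2 = 0.067797^2 = 0.004596
  p = 22/118 = 0.186441; p^2 = 0.186441^2 = 0.034760
  p = 12/118 = 0.101695; p^2 = 0.101695^2 = 0.010342
  p = 44/118 = 0.372881; p^2 = 0.372881^2 = 0.139040
  p = 9/118 = 0.076271; p^2 = 0.076271^2 = 0.005817
sum(p^2) = 0.037992 + 0.004596 + 0.034760 + 0.010342 + 0.139040 + 0.005817 = 0.232547
D = 1 - 0.232547 = 0.767453 ≈ 0.7675

0.7675


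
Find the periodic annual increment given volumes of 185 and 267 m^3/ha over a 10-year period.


PAI = (V2 - V1) / period = (267 - 185) / 10 = 82 / 10 = 8.20 m^3/ha/yr

8.20 m^3/ha/yr


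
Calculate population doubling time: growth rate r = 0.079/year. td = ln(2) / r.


td = ln(2) / 0.079 = 0.693147 / 0.079 = 8.77401 ≈ 8.8 years

8.8 years


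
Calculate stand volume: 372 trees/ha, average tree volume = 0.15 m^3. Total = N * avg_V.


V_stand = 372 * 0.15 = 55.8 m^3/ha

55.8 m^3/ha


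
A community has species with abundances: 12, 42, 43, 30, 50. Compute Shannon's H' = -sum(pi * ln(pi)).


Total N = 12 + 42 + 43 + 30 + 50 = 177
Per-species terms:
  p = 12/177 = 0.067797; ln(p) = -2.691237; p*ln(p) = 0.067797 * (-2.691237) = -0.182458
  p = 42/177 = 0.237288; ln(p) = -1.438481; p*ln(p) = 0.237288 * (-1.438481) = -0.341334
  p = 43/177 = 0.242938; ln(p) = -1.414949; p*ln(p) = 0.242938 * (-1.414949) = -0.343745
  p = 30/177 = 0.169492; ln(p) = -1.774950; p*ln(p) = 0.169492 * (-1.774950) = -0.300840
  p = 50/177 = 0.282486; ln(p) = -1.264126; p*ln(p) = 0.282486 * (-1.264126) = -0.357098
sum(p*ln(p)) = (-0.182458) + (-0.341334) + (-0.343745) + (-0.300840) + (-0.357098) = -1.525475
H' = -(-1.525475) = 1.525475 ≈ 1.5255

1.5255


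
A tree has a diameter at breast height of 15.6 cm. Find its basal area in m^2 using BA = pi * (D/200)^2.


D/200 = 15.6/200 = 0.078 m
(D/200)^2 = 0.078^2 = 0.006084
BA = 3.141593 * 0.006084 = 0.0191135 ≈ 0.0191 m^2

0.0191 m^2


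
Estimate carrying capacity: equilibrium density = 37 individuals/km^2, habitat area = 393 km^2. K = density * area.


K = 37 * 393 = 14541 individuals

14541 individuals


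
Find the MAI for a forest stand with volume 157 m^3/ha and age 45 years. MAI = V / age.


MAI = 157 / 45 = 3.4889 ≈ 3.49 m^3/ha/yr

3.49 m^3/ha/yr


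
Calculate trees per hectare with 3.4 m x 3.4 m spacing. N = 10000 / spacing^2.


N = 10000 / 3.4^2 = 10000 / 11.56 = 865.052 ≈ 865 trees/ha

865 trees/ha


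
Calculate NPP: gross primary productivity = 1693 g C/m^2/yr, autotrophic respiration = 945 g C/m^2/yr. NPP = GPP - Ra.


NPP = GPP - Ra = 1693 - 945 = 748 g C/m^2/yr

748 g C/m^2/yr


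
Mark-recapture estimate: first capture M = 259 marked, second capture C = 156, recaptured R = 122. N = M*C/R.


N = M * C / R = 259 * 156 / 122 = 40404 / 122 = 331.18 ≈ 331

331 individuals


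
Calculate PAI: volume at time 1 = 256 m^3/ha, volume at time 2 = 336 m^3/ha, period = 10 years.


PAI = (V2 - V1) / period = (336 - 256) / 10 = 80 / 10 = 8.00 m^3/ha/yr

8.00 m^3/ha/yr


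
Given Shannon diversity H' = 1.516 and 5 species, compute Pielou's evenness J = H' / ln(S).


ln(5) = 1.60944
J = H' / ln(S) = 1.516 / 1.60944 = 0.941943 ≈ 0.9419

0.9419


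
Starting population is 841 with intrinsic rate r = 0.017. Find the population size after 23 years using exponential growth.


r*t = 0.017 * 23 = 0.391
exp(0.391) = 1.47846
N = 841 * 1.47846 = 1243.38 ≈ 1243

1243


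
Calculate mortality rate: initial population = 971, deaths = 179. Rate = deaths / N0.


Mortality rate = 179 / 971 = 0.184346 ≈ 0.1843

0.1843


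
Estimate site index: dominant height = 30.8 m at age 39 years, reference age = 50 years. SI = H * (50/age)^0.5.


50/39 = 1.28205
(1.28205)^0.5 = 1.13228
SI = 30.8 * 1.13228 = 34.8742 ≈ 34.9 m

34.9 m


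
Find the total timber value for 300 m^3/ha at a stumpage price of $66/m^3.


Value = 300 * 66 = $19800/ha

$19800/ha


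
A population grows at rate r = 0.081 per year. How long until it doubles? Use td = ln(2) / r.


td = ln(2) / 0.081 = 0.693147 / 0.081 = 8.55737 ≈ 8.6 years

8.6 years


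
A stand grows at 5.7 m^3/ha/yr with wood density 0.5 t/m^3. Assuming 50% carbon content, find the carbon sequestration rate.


C = 5.7 * 0.5 * 0.5 = 1.425 ≈ 1.43 t C/ha/yr

1.43 t C/ha/yr


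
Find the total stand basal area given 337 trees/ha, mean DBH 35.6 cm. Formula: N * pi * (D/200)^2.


(D/200)^2 = (35.6/200)^2 = 0.178^2 = 0.031684
Individual BA = 3.141593 * 0.031684 = 0.0995382 m^2
Stand BA = 337 * 0.0995382 = 33.5444 ≈ 33.54 m^2/ha

33.54 m^2/ha


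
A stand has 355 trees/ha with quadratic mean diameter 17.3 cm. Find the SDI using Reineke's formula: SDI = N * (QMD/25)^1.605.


QMD/25 = 17.3/25 = 0.692
(0.692)^1.605 = exp(1.605 * ln(0.692)) = exp(1.605 * (-0.368169)) = exp(-0.590911) = 0.553823
SDI = 355 * 0.553823 = 196.607 ≈ 197

197


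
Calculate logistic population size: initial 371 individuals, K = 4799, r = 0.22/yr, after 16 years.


(K - N0)/N0 = (4799 - 371)/371 = 4428/371 = 11.9353
r*t = 0.22 * 16 = 3.52; exp(-3.52) = 0.0295994
11.9353 * 0.0295994 = 0.353278
1 + 0.353278 = 1.35328
N = 4799 / 1.35328 = 3546.20 ≈ 3546

3546


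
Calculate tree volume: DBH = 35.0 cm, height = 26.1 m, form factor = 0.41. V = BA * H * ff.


(D/200)^2 = (35.0/200)^2 = 0.175^2 = 0.030625
BA = 3.141593 * 0.030625 = 0.0962113 m^2
V = 0.0962113 * 26.1 * 0.41 = 1.02956 ≈ 1.030 m^3

1.030 m^3


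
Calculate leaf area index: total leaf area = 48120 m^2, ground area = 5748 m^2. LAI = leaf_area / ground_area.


LAI = 48120 / 5748 = 8.3716 ≈ 8.37

8.37


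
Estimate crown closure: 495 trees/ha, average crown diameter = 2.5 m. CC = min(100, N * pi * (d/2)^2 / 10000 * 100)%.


(d/2)^2 = (2.5/2)^2 = 1.25^2 = 1.5625
Crown area = 3.141593 * 1.5625 = 4.90874 m^2
N * area / 10000 * 100 = 495 * 4.90874 / 10000 * 100 = 24.2983
CC = min(100, 24.2983) = 24.2983 ≈ 24.3%

24.3%


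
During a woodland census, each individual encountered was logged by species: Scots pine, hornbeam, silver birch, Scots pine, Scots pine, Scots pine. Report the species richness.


Total individuals logged = 6
Distinct species (count of individuals): Scots pine (4), hornbeam (1), silver birch (1)
Species richness = number of distinct species = 3

3


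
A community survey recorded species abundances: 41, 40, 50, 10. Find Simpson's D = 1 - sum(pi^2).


Total N = 41 + 40 + 50 + 10 = 141
Per-species terms:
  p = 41/141 = 0.290780; p^2 = 0.290780^2 = 0.084553
  p = 40/141 = 0.283688; p^2 = 0.283688^2 = 0.080479
  p = 50/141 = 0.354610; p^2 = 0.354610^2 = 0.125748
  p = 10/141 = 0.070922; p^2 = 0.070922^2 = 0.005030
sum(p^2) = 0.084553 + 0.080479 + 0.125748 + 0.005030 = 0.295810
D = 1 - 0.295810 = 0.704190 ≈ 0.7042

0.7042


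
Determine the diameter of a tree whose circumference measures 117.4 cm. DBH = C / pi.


DBH = C / pi = 117.4 / 3.141593 = 37.3696 ≈ 37.37 cm

37.37 cm


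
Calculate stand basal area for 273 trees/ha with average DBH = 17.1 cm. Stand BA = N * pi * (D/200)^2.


(D/200)^2 = (17.1/200)^2 = 0.0855^2 = 0.00731025
Individual BA = 3.141593 * 0.00731025 = 0.0229658 m^2
Stand BA = 273 * 0.0229658 = 6.26966 ≈ 6.27 m^2/ha

6.27 m^2/ha


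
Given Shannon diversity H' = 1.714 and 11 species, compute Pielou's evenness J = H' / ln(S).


ln(11) = 2.39790
J = H' / ln(S) = 1.714 / 2.39790 = 0.714792 ≈ 0.7148

0.7148


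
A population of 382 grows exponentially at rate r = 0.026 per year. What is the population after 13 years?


r*t = 0.026 * 13 = 0.338
exp(0.338) = 1.40214
N = 382 * 1.40214 = 535.617 ≈ 536

536


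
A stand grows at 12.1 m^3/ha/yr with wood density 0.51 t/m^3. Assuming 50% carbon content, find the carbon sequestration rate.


C = 12.1 * 0.51 * 0.5 = 3.0855 ≈ 3.09 t C/ha/yr

3.09 t C/ha/yr


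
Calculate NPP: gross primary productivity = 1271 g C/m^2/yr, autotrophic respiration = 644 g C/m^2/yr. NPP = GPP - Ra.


NPP = GPP - Ra = 1271 - 644 = 627 g C/m^2/yr

627 g C/m^2/yr


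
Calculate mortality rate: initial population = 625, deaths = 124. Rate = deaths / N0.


Mortality rate = 124 / 625 = 0.1984

0.1984


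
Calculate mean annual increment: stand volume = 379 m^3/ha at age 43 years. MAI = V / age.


MAI = 379 / 43 = 8.8140 ≈ 8.81 m^3/ha/yr

8.81 m^3/ha/yr


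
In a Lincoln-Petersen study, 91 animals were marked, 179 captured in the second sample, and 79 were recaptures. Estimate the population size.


N = M * C / R = 91 * 179 / 79 = 16289 / 79 = 206.19 ≈ 206

206 individuals


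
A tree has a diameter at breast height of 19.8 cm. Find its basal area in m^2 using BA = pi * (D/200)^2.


D/200 = 19.8/200 = 0.099 m
(D/200)^2 = 0.099^2 = 0.009801
BA = 3.141593 * 0.009801 = 0.0307908 ≈ 0.0308 m^2

0.0308 m^2


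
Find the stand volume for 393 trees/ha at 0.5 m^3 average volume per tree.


V_stand = 393 * 0.5 = 196.5 m^3/ha

196.5 m^3/ha


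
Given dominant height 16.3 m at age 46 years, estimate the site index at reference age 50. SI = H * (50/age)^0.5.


50/46 = 1.08696
(1.08696)^0.5 = 1.04257
SI = 16.3 * 1.04257 = 16.9939 ≈ 17.0 m

17.0 m


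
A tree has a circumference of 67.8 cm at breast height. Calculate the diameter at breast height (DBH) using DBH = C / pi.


DBH = C / pi = 67.8 / 3.141593 = 21.5814 ≈ 21.58 cm

21.58 cm


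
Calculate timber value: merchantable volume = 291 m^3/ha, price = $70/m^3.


Value = 291 * 70 = $20370/ha

$20370/ha


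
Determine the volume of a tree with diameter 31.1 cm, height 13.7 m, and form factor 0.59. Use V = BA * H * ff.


(D/200)^2 = (31.1/200)^2 = 0.1555^2 = 0.02418025
BA = 3.141593 * 0.02418025 = 0.0759645 m^2
V = 0.0759645 * 13.7 * 0.59 = 0.614021 ≈ 0.614 m^3

0.614 m^3


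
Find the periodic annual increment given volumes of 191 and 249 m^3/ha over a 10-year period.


PAI = (V2 - V1) / period = (249 - 191) / 10 = 58 / 10 = 5.80 m^3/ha/yr

5.80 m^3/ha/yr


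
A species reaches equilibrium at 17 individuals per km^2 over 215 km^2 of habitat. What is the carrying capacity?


K = 17 * 215 = 3655 individuals

3655 individuals


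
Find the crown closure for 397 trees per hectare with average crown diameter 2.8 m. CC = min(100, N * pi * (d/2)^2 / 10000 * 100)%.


(d/2)^2 = (2.8/2)^2 = 1.4^2 = 1.96
Crown area = 3.141593 * 1.96 = 6.15752 m^2
N * area / 10000 * 100 = 397 * 6.15752 / 10000 * 100 = 24.4454
CC = min(100, 24.4454) = 24.4454 ≈ 24.4%

24.4%


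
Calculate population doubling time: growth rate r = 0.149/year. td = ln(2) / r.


td = ln(2) / 0.149 = 0.693147 / 0.149 = 4.65199 ≈ 4.7 years

4.7 years


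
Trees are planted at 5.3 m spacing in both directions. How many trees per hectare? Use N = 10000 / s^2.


N = 10000 / 5.3^2 = 10000 / 28.09 = 355.999 ≈ 356 trees/ha

356 trees/ha


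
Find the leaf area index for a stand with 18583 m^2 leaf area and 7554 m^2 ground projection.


LAI = 18583 / 7554 = 2.4600 ≈ 2.46

2.46


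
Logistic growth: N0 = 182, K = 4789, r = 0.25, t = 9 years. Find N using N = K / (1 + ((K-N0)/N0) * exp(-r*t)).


(K - N0)/N0 = (4789 - 182)/182 = 4607/182 = 25.3132
r*t = 0.25 * 9 = 2.25; exp(-2.25) = 0.105399
25.3132 * 0.105399 = 2.66799
1 + 2.66799 = 3.66799
N = 4789 / 3.66799 = 1305.62 ≈ 1306

1306


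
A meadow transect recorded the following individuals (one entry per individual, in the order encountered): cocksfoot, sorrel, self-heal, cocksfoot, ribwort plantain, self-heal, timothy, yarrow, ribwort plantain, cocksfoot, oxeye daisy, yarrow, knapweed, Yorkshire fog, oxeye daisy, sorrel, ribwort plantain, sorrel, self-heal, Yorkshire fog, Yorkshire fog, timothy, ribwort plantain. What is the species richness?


Total individuals logged = 23
Distinct species (count of individuals): cocksfoot (3), sorrel (3), self-heal (3), ribwort plantain (4), timothy (2), yarrow (2), oxeye daisy (2), knapweed (1), Yorkshire fog (3)
Species richness = number of distinct species = 9

9


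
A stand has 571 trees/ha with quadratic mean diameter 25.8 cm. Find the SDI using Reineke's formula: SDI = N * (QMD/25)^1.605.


QMD/25 = 25.8/25 = 1.032
(1.032)^1.605 = exp(1.605 * ln(1.032)) = exp(1.605 * 0.0314987) = exp(0.0505554) = 1.05186
SDI = 571 * 1.05186 = 600.612 ≈ 601

601
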